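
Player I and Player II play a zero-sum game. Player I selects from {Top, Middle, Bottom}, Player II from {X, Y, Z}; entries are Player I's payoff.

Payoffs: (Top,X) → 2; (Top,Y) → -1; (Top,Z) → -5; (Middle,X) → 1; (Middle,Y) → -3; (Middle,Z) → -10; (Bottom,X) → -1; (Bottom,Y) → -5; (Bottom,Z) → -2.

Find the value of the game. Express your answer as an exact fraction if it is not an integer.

-23/7

Row minima: Top → -5, Middle → -10, Bottom → -5; maximin = -5.
Column maxima: X → 2, Y → -1, Z → -2; minimax = -2.
-5 ≠ -2, so there is no saddle point; optimal play is mixed.
Middle is strictly dominated by Top, so Player I never plays it.
X is strictly dominated by Y (it gives Player I strictly more in every row), so Player II never plays it.
On the remaining 2×2 (Top, Bottom vs Y, Z):
Let Player I play Top with probability p. Expected payoff against Y: (-1)p + (-5)(1−p) = 4p − 5; against Z: (-5)p + (-2)(1−p) = −3p − 2.
Setting these equal: 4p − 5 = −3p − 2 ⇒ 7p = 3 ⇒ p = 3/7, and the value is (4)·(3/7) − 5 = -23/7.
For Player II: with q = P(Y), equating Top's and Bottom's payoffs gives 4q − 5 = −3q − 2 ⇒ q = 3/7.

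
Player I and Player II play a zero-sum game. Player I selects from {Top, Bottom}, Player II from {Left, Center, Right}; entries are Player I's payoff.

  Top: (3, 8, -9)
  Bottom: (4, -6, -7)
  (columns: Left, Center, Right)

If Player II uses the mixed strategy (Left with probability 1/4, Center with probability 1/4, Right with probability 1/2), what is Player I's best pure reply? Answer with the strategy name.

Expected payoff of Top: (1/4)·3 + (1/4)·8 + (1/2)·(-9) = -7/4.
Expected payoff of Bottom: (1/4)·4 + (1/4)·(-6) + (1/2)·(-7) = -4.
The largest is -7/4, so Player I's best response is Top.

Top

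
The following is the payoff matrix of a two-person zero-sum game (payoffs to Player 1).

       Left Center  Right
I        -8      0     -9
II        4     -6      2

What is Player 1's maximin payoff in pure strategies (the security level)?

-6

Row minima: I → -9, II → -6.
The best of these is -6.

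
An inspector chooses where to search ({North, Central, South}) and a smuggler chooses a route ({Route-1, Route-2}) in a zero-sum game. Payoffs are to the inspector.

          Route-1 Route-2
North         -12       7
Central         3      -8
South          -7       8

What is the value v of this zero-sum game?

Row minima: North → -12, Central → -8, South → -7; maximin = -7.
Column maxima: Route-1 → 3, Route-2 → 8; minimax = 3.
-7 ≠ 3, so there is no saddle point; optimal play is mixed.
North is strictly dominated by South, so the inspector never plays it.
On the remaining 2×2 (Central, South vs Route-1, Route-2):
Let the inspector play Central with probability p. Expected payoff against Route-1: 3p + (-7)(1−p) = 10p − 7; against Route-2: (-8)p + 8(1−p) = −16p + 8.
Setting these equal: 10p − 7 = −16p + 8 ⇒ 26p = 15 ⇒ p = 15/26, and the value is (10)·(15/26) − 7 = -16/13.
For the smuggler: with q = P(Route-1), equating Central's and South's payoffs gives 11q − 8 = −15q + 8 ⇒ q = 8/13.

-16/13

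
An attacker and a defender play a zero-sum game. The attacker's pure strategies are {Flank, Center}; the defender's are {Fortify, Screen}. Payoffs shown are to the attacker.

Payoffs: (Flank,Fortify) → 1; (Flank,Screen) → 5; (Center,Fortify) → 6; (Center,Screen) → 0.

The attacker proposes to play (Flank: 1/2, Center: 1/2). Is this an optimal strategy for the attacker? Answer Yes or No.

Against Fortify this mix gives (1/2)·1 + (1/2)·6 = 7/2.
Against Screen this mix gives (1/2)·5 + (1/2)·0 = 5/2.
The defender will play Screen, holding the attacker to 5/2. Shifting weight toward the row that does better against Screen would raise this floor (the equalizing mix achieves 3 against both Screen and Fortify), so the proposed strategy is not optimal.

No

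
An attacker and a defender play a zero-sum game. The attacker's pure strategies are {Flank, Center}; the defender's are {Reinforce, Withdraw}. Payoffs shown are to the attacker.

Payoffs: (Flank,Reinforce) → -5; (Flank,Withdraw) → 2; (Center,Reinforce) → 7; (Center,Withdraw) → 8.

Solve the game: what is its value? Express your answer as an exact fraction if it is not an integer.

7

Row minima: Flank → -5, Center → 7; maximin = 7.
Column maxima: Reinforce → 7, Withdraw → 8; minimax = 7.
Since maximin = minimax = 7, there is a saddle point and the value is 7.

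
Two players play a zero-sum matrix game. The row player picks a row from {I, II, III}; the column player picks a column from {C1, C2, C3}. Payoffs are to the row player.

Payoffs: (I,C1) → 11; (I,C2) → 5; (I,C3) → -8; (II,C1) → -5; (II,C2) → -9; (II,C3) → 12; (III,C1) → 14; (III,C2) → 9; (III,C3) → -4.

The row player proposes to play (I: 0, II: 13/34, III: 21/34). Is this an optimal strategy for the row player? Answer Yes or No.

Against C1 this mix gives (13/34)·(-5) + (21/34)·14 = 229/34.
Against C2 this mix gives (13/34)·(-9) + (21/34)·9 = 36/17.
Against C3 this mix gives (13/34)·12 + (21/34)·(-4) = 36/17.
All of the column player's active replies (C2, C3) yield 36/17, and no column does worse for the row player. The mix makes the column player indifferent and guarantees 36/17, so it is optimal.

Yes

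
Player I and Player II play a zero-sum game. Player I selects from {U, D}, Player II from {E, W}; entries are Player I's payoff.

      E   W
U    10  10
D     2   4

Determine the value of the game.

Row minima: U → 10, D → 2; maximin = 10.
Column maxima: E → 10, W → 10; minimax = 10.
Since maximin = minimax = 10, there is a saddle point and the value is 10.

10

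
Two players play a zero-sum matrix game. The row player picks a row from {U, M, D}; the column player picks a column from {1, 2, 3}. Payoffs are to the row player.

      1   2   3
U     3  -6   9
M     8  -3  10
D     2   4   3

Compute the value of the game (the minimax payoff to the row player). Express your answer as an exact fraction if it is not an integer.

38/13

Row minima: U → -6, M → -3, D → 2; maximin = 2.
Column maxima: 1 → 8, 2 → 4, 3 → 10; minimax = 4.
2 ≠ 4, so there is no saddle point; optimal play is mixed.
U is strictly dominated by M, so the row player never plays it.
3 is strictly dominated by 1 (it gives the row player strictly more in every row), so the column player never plays it.
On the remaining 2×2 (M, D vs 1, 2):
Let the row player play M with probability p. Expected payoff against 1: 8p + 2(1−p) = 6p + 2; against 2: (-3)p + 4(1−p) = −7p + 4.
Setting these equal: 6p + 2 = −7p + 4 ⇒ 13p = 2 ⇒ p = 2/13, and the value is (6)·(2/13) + 2 = 38/13.
For the column player: with q = P(1), equating M's and D's payoffs gives 11q − 3 = −2q + 4 ⇒ q = 7/13.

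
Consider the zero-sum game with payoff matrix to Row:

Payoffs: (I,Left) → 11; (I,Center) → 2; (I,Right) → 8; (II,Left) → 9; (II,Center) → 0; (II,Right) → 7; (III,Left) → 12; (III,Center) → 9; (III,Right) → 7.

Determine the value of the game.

29/4

Row minima: I → 2, II → 0, III → 7; maximin = 7.
Column maxima: Left → 12, Center → 9, Right → 8; minimax = 8.
7 ≠ 8, so there is no saddle point; optimal play is mixed.
II is strictly dominated by I, so Row never plays it.
Left is strictly dominated by Center (it gives Row strictly more in every row), so Column never plays it.
On the remaining 2×2 (I, III vs Center, Right):
Let Row play I with probability p. Expected payoff against Center: 2p + 9(1−p) = −7p + 9; against Right: 8p + 7(1−p) = p + 7.
Setting these equal: −7p + 9 = p + 7 ⇒ −8p = -2 ⇒ p = 1/4, and the value is (-7)·(1/4) + 9 = 29/4.
For Column: with q = P(Center), equating I's and III's payoffs gives −6q + 8 = 2q + 7 ⇒ q = 1/8.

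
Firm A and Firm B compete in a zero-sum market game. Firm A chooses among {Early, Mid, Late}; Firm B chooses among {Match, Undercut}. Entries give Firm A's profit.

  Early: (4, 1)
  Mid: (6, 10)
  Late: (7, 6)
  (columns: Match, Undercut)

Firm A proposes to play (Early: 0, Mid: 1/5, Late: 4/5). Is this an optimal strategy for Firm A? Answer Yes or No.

Against Match this mix gives (1/5)·6 + (4/5)·7 = 34/5.
Against Undercut this mix gives (1/5)·10 + (4/5)·6 = 34/5.
All of Firm B's active replies (Match, Undercut) yield 34/5, and no column does worse for Firm A. The mix makes Firm B indifferent and guarantees 34/5, so it is optimal.

Yes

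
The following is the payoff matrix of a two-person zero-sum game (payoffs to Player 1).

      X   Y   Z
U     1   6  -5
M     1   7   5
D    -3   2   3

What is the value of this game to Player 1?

Row minima: U → -5, M → 1, D → -3; maximin = 1.
Column maxima: X → 1, Y → 7, Z → 5; minimax = 1.
Since maximin = minimax = 1, there is a saddle point and the value is 1.

1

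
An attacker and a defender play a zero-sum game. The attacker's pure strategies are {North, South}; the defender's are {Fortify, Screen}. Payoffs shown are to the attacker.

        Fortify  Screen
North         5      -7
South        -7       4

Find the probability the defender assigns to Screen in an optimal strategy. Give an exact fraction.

Row minima: North → -7, South → -7; maximin = -7.
Column maxima: Fortify → 5, Screen → 4; minimax = 4.
-7 ≠ 4, so there is no saddle point; optimal play is mixed.
Let the attacker play North with probability p. Expected payoff against Fortify: 5p + (-7)(1−p) = 12p − 7; against Screen: (-7)p + 4(1−p) = −11p + 4.
Setting these equal: 12p − 7 = −11p + 4 ⇒ 23p = 11 ⇒ p = 11/23, and the value is (12)·(11/23) − 7 = -29/23.
For the defender: with q = P(Fortify), equating North's and South's payoffs gives 12q − 7 = −11q + 4 ⇒ q = 11/23.

12/23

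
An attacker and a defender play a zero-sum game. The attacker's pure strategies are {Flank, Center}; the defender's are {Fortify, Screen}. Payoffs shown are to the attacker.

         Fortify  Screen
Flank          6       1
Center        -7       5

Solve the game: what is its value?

37/17

Row minima: Flank → 1, Center → -7; maximin = 1.
Column maxima: Fortify → 6, Screen → 5; minimax = 5.
1 ≠ 5, so there is no saddle point; optimal play is mixed.
Let the attacker play Flank with probability p. Expected payoff against Fortify: 6p + (-7)(1−p) = 13p − 7; against Screen: 1p + 5(1−p) = −4p + 5.
Setting these equal: 13p − 7 = −4p + 5 ⇒ 17p = 12 ⇒ p = 12/17, and the value is (13)·(12/17) − 7 = 37/17.
For the defender: with q = P(Fortify), equating Flank's and Center's payoffs gives 5q + 1 = −12q + 5 ⇒ q = 4/17.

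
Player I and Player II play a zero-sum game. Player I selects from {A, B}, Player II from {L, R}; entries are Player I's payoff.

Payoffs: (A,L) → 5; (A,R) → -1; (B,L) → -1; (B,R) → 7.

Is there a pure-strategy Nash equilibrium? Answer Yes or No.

Row minima: A → -1, B → -1; maximin = -1.
Column maxima: L → 5, R → 7; minimax = 5.
-1 ≠ 5, so no pure-strategy equilibrium exists.

No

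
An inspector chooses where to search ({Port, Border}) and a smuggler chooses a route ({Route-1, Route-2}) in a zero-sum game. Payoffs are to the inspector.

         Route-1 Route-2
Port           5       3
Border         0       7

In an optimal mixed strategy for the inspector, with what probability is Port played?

Row minima: Port → 3, Border → 0; maximin = 3.
Column maxima: Route-1 → 5, Route-2 → 7; minimax = 5.
3 ≠ 5, so there is no saddle point; optimal play is mixed.
Let the inspector play Port with probability p. Expected payoff against Route-1: 5p + 0(1−p) = 5p; against Route-2: 3p + 7(1−p) = −4p + 7.
Setting these equal: 5p = −4p + 7 ⇒ 9p = 7 ⇒ p = 7/9, and the value is (5)·(7/9) = 35/9.
For the smuggler: with q = P(Route-1), equating Port's and Border's payoffs gives 2q + 3 = −7q + 7 ⇒ q = 4/9.

7/9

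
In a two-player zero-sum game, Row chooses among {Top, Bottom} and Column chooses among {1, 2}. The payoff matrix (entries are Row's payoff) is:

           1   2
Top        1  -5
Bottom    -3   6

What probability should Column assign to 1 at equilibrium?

Row minima: Top → -5, Bottom → -3; maximin = -3.
Column maxima: 1 → 1, 2 → 6; minimax = 1.
-3 ≠ 1, so there is no saddle point; optimal play is mixed.
Let Row play Top with probability p. Expected payoff against 1: 1p + (-3)(1−p) = 4p − 3; against 2: (-5)p + 6(1−p) = −11p + 6.
Setting these equal: 4p − 3 = −11p + 6 ⇒ 15p = 9 ⇒ p = 3/5, and the value is (4)·(3/5) − 3 = -3/5.
For Column: with q = P(1), equating Top's and Bottom's payoffs gives 6q − 5 = −9q + 6 ⇒ q = 11/15.

11/15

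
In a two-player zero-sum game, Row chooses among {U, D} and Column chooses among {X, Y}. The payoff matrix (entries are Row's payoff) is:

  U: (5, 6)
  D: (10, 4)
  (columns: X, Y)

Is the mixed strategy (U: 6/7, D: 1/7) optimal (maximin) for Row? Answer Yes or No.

Yes

Against X this mix gives (6/7)·5 + (1/7)·10 = 40/7.
Against Y this mix gives (6/7)·6 + (1/7)·4 = 40/7.
All of Column's active replies (X, Y) yield 40/7, and no column does worse for Row. The mix makes Column indifferent and guarantees 40/7, so it is optimal.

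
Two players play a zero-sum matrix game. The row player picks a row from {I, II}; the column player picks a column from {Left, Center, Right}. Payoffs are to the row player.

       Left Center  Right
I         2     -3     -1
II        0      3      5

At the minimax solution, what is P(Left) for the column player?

3/4

Row minima: I → -3, II → 0; maximin = 0.
Column maxima: Left → 2, Center → 3, Right → 5; minimax = 2.
0 ≠ 2, so there is no saddle point; optimal play is mixed.
Right is strictly dominated by Center (it gives the row player strictly more in every row), so the column player never plays it.
On the remaining 2×2 (I, II vs Left, Center):
Let the row player play I with probability p. Expected payoff against Left: 2p + 0(1−p) = 2p; against Center: (-3)p + 3(1−p) = −6p + 3.
Setting these equal: 2p = −6p + 3 ⇒ 8p = 3 ⇒ p = 3/8, and the value is (2)·(3/8) = 3/4.
For the column player: with q = P(Left), equating I's and II's payoffs gives 5q − 3 = −3q + 3 ⇒ q = 3/4.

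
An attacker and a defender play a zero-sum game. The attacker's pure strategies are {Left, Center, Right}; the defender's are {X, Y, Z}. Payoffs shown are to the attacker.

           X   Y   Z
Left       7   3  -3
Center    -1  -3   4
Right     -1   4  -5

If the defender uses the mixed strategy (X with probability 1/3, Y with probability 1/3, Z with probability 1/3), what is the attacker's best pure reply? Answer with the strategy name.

Left

Expected payoff of Left: (1/3)·7 + (1/3)·3 + (1/3)·(-3) = 7/3.
Expected payoff of Center: (1/3)·(-1) + (1/3)·(-3) + (1/3)·4 = 0.
Expected payoff of Right: (1/3)·(-1) + (1/3)·4 + (1/3)·(-5) = -2/3.
The largest is 7/3, so the attacker's best response is Left.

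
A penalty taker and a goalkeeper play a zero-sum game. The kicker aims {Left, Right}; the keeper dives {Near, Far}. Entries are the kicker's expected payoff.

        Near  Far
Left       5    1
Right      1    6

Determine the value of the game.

29/9

Row minima: Left → 1, Right → 1; maximin = 1.
Column maxima: Near → 5, Far → 6; minimax = 5.
1 ≠ 5, so there is no saddle point; optimal play is mixed.
Let the kicker play Left with probability p. Expected payoff against Near: 5p + 1(1−p) = 4p + 1; against Far: 1p + 6(1−p) = −5p + 6.
Setting these equal: 4p + 1 = −5p + 6 ⇒ 9p = 5 ⇒ p = 5/9, and the value is (4)·(5/9) + 1 = 29/9.
For the keeper: with q = P(Near), equating Left's and Right's payoffs gives 4q + 1 = −5q + 6 ⇒ q = 5/9.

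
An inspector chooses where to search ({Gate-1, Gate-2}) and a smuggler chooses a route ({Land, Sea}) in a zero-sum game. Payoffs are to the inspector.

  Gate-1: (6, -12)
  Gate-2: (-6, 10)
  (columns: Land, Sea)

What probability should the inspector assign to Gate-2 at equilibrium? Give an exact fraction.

Row minima: Gate-1 → -12, Gate-2 → -6; maximin = -6.
Column maxima: Land → 6, Sea → 10; minimax = 6.
-6 ≠ 6, so there is no saddle point; optimal play is mixed.
Let the inspector play Gate-1 with probability p. Expected payoff against Land: 6p + (-6)(1−p) = 12p − 6; against Sea: (-12)p + 10(1−p) = −22p + 10.
Setting these equal: 12p − 6 = −22p + 10 ⇒ 34p = 16 ⇒ p = 8/17, and the value is (12)·(8/17) − 6 = -6/17.
For the smuggler: with q = P(Land), equating Gate-1's and Gate-2's payoffs gives 18q − 12 = −16q + 10 ⇒ q = 11/17.

9/17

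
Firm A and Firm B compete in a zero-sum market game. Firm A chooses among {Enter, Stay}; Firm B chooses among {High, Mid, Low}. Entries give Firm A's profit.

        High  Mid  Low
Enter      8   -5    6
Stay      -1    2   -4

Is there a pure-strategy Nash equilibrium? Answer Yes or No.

Row minima: Enter → -5, Stay → -4; maximin = -4.
Column maxima: High → 8, Mid → 2, Low → 6; minimax = 2.
-4 ≠ 2, so no pure-strategy equilibrium exists.

No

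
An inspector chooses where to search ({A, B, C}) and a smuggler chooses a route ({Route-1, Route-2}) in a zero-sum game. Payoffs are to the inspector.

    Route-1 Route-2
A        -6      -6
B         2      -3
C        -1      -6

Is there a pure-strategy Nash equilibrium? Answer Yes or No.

Row minima: A → -6, B → -3, C → -6; maximin = -3.
Column maxima: Route-1 → 2, Route-2 → -3; minimax = -3.
maximin = minimax = -3, so a saddle point exists.

Yes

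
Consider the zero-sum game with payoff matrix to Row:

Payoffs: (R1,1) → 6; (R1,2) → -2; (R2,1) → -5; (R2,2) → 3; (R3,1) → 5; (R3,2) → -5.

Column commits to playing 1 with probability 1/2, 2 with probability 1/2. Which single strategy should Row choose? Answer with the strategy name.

Expected payoff of R1: (1/2)·6 + (1/2)·(-2) = 2.
Expected payoff of R2: (1/2)·(-5) + (1/2)·3 = -1.
Expected payoff of R3: (1/2)·5 + (1/2)·(-5) = 0.
The largest is 2, so Row's best response is R1.

R1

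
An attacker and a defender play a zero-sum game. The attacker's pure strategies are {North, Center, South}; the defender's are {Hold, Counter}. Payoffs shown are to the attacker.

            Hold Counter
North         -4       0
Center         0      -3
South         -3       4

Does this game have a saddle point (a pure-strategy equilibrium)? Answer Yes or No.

Row minima: North → -4, Center → -3, South → -3; maximin = -3.
Column maxima: Hold → 0, Counter → 4; minimax = 0.
-3 ≠ 0, so no pure-strategy equilibrium exists.

No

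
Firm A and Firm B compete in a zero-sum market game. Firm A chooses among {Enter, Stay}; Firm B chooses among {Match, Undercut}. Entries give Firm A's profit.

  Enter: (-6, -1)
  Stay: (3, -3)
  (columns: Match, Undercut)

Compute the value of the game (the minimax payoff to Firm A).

Row minima: Enter → -6, Stay → -3; maximin = -3.
Column maxima: Match → 3, Undercut → -1; minimax = -1.
-3 ≠ -1, so there is no saddle point; optimal play is mixed.
Let Firm A play Enter with probability p. Expected payoff against Match: (-6)p + 3(1−p) = −9p + 3; against Undercut: (-1)p + (-3)(1−p) = 2p − 3.
Setting these equal: −9p + 3 = 2p − 3 ⇒ −11p = -6 ⇒ p = 6/11, and the value is (-9)·(6/11) + 3 = -21/11.
For Firm B: with q = P(Match), equating Enter's and Stay's payoffs gives −5q − 1 = 6q − 3 ⇒ q = 2/11.

-21/11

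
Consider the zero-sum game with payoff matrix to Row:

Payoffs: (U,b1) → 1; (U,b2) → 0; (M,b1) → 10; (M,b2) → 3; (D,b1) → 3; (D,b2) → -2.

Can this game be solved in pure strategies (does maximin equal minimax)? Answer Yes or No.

Yes

Row minima: U → 0, M → 3, D → -2; maximin = 3.
Column maxima: b1 → 10, b2 → 3; minimax = 3.
maximin = minimax = 3, so a saddle point exists.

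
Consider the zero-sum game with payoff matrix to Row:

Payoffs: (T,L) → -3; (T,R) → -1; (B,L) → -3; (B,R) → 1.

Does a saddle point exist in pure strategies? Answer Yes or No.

Row minima: T → -3, B → -3; maximin = -3.
Column maxima: L → -3, R → 1; minimax = -3.
maximin = minimax = -3, so a saddle point exists.

Yes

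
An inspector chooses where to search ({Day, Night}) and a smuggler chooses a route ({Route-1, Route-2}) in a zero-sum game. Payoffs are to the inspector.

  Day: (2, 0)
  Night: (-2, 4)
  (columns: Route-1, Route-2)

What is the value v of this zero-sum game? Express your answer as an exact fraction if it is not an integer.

1

Row minima: Day → 0, Night → -2; maximin = 0.
Column maxima: Route-1 → 2, Route-2 → 4; minimax = 2.
0 ≠ 2, so there is no saddle point; optimal play is mixed.
Let the inspector play Day with probability p. Expected payoff against Route-1: 2p + (-2)(1−p) = 4p − 2; against Route-2: 0p + 4(1−p) = −4p + 4.
Setting these equal: 4p − 2 = −4p + 4 ⇒ 8p = 6 ⇒ p = 3/4, and the value is (4)·(3/4) − 2 = 1.
For the smuggler: with q = P(Route-1), equating Day's and Night's payoffs gives 2q = −6q + 4 ⇒ q = 1/2.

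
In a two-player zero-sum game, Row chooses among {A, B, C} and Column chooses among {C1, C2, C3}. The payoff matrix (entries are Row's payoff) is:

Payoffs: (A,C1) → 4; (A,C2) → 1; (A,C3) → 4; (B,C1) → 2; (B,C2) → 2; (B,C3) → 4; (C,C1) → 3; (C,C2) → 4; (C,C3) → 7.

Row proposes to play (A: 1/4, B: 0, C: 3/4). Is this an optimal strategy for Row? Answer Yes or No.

Against C1 this mix gives (1/4)·4 + (3/4)·3 = 13/4.
Against C2 this mix gives (1/4)·1 + (3/4)·4 = 13/4.
Against C3 this mix gives (1/4)·4 + (3/4)·7 = 25/4.
All of Column's active replies (C1, C2) yield 13/4, and no column does worse for Row. The mix makes Column indifferent and guarantees 13/4, so it is optimal.

Yes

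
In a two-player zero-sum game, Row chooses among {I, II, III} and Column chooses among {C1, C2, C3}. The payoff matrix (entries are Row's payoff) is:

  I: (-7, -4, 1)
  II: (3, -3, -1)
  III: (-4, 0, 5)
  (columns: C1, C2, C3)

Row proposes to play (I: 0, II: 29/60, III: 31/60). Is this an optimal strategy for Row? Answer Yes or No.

No

Against C1 this mix gives (29/60)·3 + (31/60)·(-4) = -37/60.
Against C2 this mix gives (29/60)·(-3) + (31/60)·0 = -29/20.
Against C3 this mix gives (29/60)·(-1) + (31/60)·5 = 21/10.
Column will play C2, holding Row to -29/20. Shifting weight toward the row that does better against C2 would raise this floor (the equalizing mix achieves -6/5 against both C2 and C1), so the proposed strategy is not optimal.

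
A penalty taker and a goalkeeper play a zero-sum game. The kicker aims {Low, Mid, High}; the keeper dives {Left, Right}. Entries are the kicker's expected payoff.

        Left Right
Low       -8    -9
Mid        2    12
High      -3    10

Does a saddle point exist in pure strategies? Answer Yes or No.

Yes

Row minima: Low → -9, Mid → 2, High → -3; maximin = 2.
Column maxima: Left → 2, Right → 12; minimax = 2.
maximin = minimax = 2, so a saddle point exists.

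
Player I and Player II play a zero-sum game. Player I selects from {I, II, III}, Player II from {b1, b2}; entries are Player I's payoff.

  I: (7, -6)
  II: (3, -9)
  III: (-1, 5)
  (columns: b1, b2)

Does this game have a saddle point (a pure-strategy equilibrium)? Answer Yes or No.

Row minima: I → -6, II → -9, III → -1; maximin = -1.
Column maxima: b1 → 7, b2 → 5; minimax = 5.
-1 ≠ 5, so no pure-strategy equilibrium exists.

No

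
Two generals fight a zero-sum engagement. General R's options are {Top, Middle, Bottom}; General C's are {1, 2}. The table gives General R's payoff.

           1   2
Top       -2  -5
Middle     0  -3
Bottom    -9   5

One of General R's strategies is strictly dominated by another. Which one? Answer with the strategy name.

Top

Middle gives a strictly higher payoff than Top against every column: 0 > -2, -3 > -5.
So Top is strictly dominated and General R never plays it.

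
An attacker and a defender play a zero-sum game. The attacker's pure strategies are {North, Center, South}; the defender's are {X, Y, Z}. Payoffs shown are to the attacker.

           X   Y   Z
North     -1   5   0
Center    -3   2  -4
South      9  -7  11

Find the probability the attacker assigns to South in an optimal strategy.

3/11

Row minima: North → -1, Center → -4, South → -7; maximin = -1.
Column maxima: X → 9, Y → 5, Z → 11; minimax = 5.
-1 ≠ 5, so there is no saddle point; optimal play is mixed.
Center is strictly dominated by North, so the attacker never plays it.
With Center eliminated, Z is strictly dominated by X (it gives the attacker strictly more in every remaining row), so the defender never plays it.
On the remaining 2×2 (North, South vs X, Y):
Let the attacker play North with probability p. Expected payoff against X: (-1)p + 9(1−p) = −10p + 9; against Y: 5p + (-7)(1−p) = 12p − 7.
Setting these equal: −10p + 9 = 12p − 7 ⇒ −22p = -16 ⇒ p = 8/11, and the value is (-10)·(8/11) + 9 = 19/11.
For the defender: with q = P(X), equating North's and South's payoffs gives −6q + 5 = 16q − 7 ⇒ q = 6/11.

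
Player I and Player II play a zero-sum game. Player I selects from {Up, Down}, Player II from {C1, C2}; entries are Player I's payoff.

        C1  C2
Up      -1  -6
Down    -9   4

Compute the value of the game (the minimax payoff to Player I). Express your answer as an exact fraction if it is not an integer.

Row minima: Up → -6, Down → -9; maximin = -6.
Column maxima: C1 → -1, C2 → 4; minimax = -1.
-6 ≠ -1, so there is no saddle point; optimal play is mixed.
Let Player I play Up with probability p. Expected payoff against C1: (-1)p + (-9)(1−p) = 8p − 9; against C2: (-6)p + 4(1−p) = −10p + 4.
Setting these equal: 8p − 9 = −10p + 4 ⇒ 18p = 13 ⇒ p = 13/18, and the value is (8)·(13/18) − 9 = -29/9.
For Player II: with q = P(C1), equating Up's and Down's payoffs gives 5q − 6 = −13q + 4 ⇒ q = 5/9.

-29/9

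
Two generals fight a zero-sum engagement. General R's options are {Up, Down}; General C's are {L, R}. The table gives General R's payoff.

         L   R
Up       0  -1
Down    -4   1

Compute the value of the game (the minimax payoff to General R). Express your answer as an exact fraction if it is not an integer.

Row minima: Up → -1, Down → -4; maximin = -1.
Column maxima: L → 0, R → 1; minimax = 0.
-1 ≠ 0, so there is no saddle point; optimal play is mixed.
Let General R play Up with probability p. Expected payoff against L: 0p + (-4)(1−p) = 4p − 4; against R: (-1)p + 1(1−p) = −2p + 1.
Setting these equal: 4p − 4 = −2p + 1 ⇒ 6p = 5 ⇒ p = 5/6, and the value is (4)·(5/6) − 4 = -2/3.
For General C: with q = P(L), equating Up's and Down's payoffs gives q − 1 = −5q + 1 ⇒ q = 1/3.

-2/3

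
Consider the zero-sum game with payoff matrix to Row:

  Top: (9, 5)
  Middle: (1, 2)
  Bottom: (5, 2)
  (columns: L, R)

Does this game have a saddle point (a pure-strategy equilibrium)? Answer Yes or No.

Row minima: Top → 5, Middle → 1, Bottom → 2; maximin = 5.
Column maxima: L → 9, R → 5; minimax = 5.
maximin = minimax = 5, so a saddle point exists.

Yes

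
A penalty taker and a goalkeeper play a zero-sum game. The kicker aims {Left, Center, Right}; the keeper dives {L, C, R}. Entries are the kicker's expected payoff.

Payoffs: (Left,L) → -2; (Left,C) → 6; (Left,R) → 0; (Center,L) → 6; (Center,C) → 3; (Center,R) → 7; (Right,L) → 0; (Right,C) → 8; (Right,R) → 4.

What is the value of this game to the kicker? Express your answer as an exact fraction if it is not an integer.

Row minima: Left → -2, Center → 3, Right → 0; maximin = 3.
Column maxima: L → 6, C → 8, R → 7; minimax = 6.
3 ≠ 6, so there is no saddle point; optimal play is mixed.
Left is strictly dominated by Right, so the kicker never plays it.
R is strictly dominated by L (it gives the kicker strictly more in every row), so the keeper never plays it.
On the remaining 2×2 (Center, Right vs L, C):
Let the kicker play Center with probability p. Expected payoff against L: 6p + 0(1−p) = 6p; against C: 3p + 8(1−p) = −5p + 8.
Setting these equal: 6p = −5p + 8 ⇒ 11p = 8 ⇒ p = 8/11, and the value is (6)·(8/11) = 48/11.
For the keeper: with q = P(L), equating Center's and Right's payoffs gives 3q + 3 = −8q + 8 ⇒ q = 5/11.

48/11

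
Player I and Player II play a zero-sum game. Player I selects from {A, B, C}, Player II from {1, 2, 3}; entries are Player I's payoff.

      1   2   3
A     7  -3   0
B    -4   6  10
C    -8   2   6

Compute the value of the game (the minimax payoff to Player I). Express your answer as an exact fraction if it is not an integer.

3/2

Row minima: A → -3, B → -4, C → -8; maximin = -3.
Column maxima: 1 → 7, 2 → 6, 3 → 10; minimax = 6.
-3 ≠ 6, so there is no saddle point; optimal play is mixed.
C is strictly dominated by B, so Player I never plays it.
3 is strictly dominated by 2 (it gives Player I strictly more in every row), so Player II never plays it.
On the remaining 2×2 (A, B vs 1, 2):
Let Player I play A with probability p. Expected payoff against 1: 7p + (-4)(1−p) = 11p − 4; against 2: (-3)p + 6(1−p) = −9p + 6.
Setting these equal: 11p − 4 = −9p + 6 ⇒ 20p = 10 ⇒ p = 1/2, and the value is (11)·(1/2) − 4 = 3/2.
For Player II: with q = P(1), equating A's and B's payoffs gives 10q − 3 = −10q + 6 ⇒ q = 9/20.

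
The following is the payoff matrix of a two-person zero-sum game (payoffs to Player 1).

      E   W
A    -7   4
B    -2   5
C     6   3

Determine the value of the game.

Row minima: A → -7, B → -2, C → 3; maximin = 3.
Column maxima: E → 6, W → 5; minimax = 5.
3 ≠ 5, so there is no saddle point; optimal play is mixed.
A is strictly dominated by B, so Player 1 never plays it.
On the remaining 2×2 (B, C vs E, W):
Let Player 1 play B with probability p. Expected payoff against E: (-2)p + 6(1−p) = −8p + 6; against W: 5p + 3(1−p) = 2p + 3.
Setting these equal: −8p + 6 = 2p + 3 ⇒ −10p = -3 ⇒ p = 3/10, and the value is (-8)·(3/10) + 6 = 18/5.
For Player 2: with q = P(E), equating B's and C's payoffs gives −7q + 5 = 3q + 3 ⇒ q = 1/5.

18/5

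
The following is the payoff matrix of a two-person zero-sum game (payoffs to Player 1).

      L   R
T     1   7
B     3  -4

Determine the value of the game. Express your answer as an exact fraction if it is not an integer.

25/13

Row minima: T → 1, B → -4; maximin = 1.
Column maxima: L → 3, R → 7; minimax = 3.
1 ≠ 3, so there is no saddle point; optimal play is mixed.
Let Player 1 play T with probability p. Expected payoff against L: 1p + 3(1−p) = −2p + 3; against R: 7p + (-4)(1−p) = 11p − 4.
Setting these equal: −2p + 3 = 11p − 4 ⇒ −13p = -7 ⇒ p = 7/13, and the value is (-2)·(7/13) + 3 = 25/13.
For Player 2: with q = P(L), equating T's and B's payoffs gives −6q + 7 = 7q − 4 ⇒ q = 11/13.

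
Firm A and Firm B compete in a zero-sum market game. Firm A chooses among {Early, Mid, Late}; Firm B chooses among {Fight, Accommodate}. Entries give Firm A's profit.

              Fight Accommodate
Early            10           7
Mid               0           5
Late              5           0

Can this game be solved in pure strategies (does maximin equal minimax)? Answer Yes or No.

Row minima: Early → 7, Mid → 0, Late → 0; maximin = 7.
Column maxima: Fight → 10, Accommodate → 7; minimax = 7.
maximin = minimax = 7, so a saddle point exists.

Yes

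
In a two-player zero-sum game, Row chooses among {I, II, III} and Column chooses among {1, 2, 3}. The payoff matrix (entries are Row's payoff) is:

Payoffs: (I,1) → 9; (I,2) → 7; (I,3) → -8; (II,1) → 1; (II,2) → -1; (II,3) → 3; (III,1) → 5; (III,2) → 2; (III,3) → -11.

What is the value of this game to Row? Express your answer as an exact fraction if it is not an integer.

Row minima: I → -8, II → -1, III → -11; maximin = -1.
Column maxima: 1 → 9, 2 → 7, 3 → 3; minimax = 3.
-1 ≠ 3, so there is no saddle point; optimal play is mixed.
III is strictly dominated by I, so Row never plays it.
1 is strictly dominated by 2 (it gives Row strictly more in every row), so Column never plays it.
On the remaining 2×2 (I, II vs 2, 3):
Let Row play I with probability p. Expected payoff against 2: 7p + (-1)(1−p) = 8p − 1; against 3: (-8)p + 3(1−p) = −11p + 3.
Setting these equal: 8p − 1 = −11p + 3 ⇒ 19p = 4 ⇒ p = 4/19, and the value is (8)·(4/19) − 1 = 13/19.
For Column: with q = P(2), equating I's and II's payoffs gives 15q − 8 = −4q + 3 ⇒ q = 11/19.

13/19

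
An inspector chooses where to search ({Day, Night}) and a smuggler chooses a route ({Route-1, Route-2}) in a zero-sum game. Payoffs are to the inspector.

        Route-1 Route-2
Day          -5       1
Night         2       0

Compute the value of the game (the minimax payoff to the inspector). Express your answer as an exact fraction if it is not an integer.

1/4

Row minima: Day → -5, Night → 0; maximin = 0.
Column maxima: Route-1 → 2, Route-2 → 1; minimax = 1.
0 ≠ 1, so there is no saddle point; optimal play is mixed.
Let the inspector play Day with probability p. Expected payoff against Route-1: (-5)p + 2(1−p) = −7p + 2; against Route-2: 1p + 0(1−p) = p.
Setting these equal: −7p + 2 = p ⇒ −8p = -2 ⇒ p = 1/4, and the value is (-7)·(1/4) + 2 = 1/4.
For the smuggler: with q = P(Route-1), equating Day's and Night's payoffs gives −6q + 1 = 2q ⇒ q = 1/8.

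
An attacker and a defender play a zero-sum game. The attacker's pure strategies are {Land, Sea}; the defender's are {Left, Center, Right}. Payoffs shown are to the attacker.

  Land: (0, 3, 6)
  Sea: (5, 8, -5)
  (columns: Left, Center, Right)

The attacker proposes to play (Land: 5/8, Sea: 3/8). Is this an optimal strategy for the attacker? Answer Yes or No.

Yes

Against Left this mix gives (5/8)·0 + (3/8)·5 = 15/8.
Against Center this mix gives (5/8)·3 + (3/8)·8 = 39/8.
Against Right this mix gives (5/8)·6 + (3/8)·(-5) = 15/8.
All of the defender's active replies (Left, Right) yield 15/8, and no column does worse for the attacker. The mix makes the defender indifferent and guarantees 15/8, so it is optimal.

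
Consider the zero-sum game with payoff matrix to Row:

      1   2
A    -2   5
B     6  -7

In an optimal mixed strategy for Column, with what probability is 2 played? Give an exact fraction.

Row minima: A → -2, B → -7; maximin = -2.
Column maxima: 1 → 6, 2 → 5; minimax = 5.
-2 ≠ 5, so there is no saddle point; optimal play is mixed.
Let Row play A with probability p. Expected payoff against 1: (-2)p + 6(1−p) = −8p + 6; against 2: 5p + (-7)(1−p) = 12p − 7.
Setting these equal: −8p + 6 = 12p − 7 ⇒ −20p = -13 ⇒ p = 13/20, and the value is (-8)·(13/20) + 6 = 4/5.
For Column: with q = P(1), equating A's and B's payoffs gives −7q + 5 = 13q − 7 ⇒ q = 3/5.

2/5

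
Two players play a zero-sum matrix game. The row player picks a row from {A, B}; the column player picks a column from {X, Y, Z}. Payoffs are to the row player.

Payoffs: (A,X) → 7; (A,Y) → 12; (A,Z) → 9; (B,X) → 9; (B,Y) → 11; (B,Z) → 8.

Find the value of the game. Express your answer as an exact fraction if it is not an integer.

Row minima: A → 7, B → 8; maximin = 8.
Column maxima: X → 9, Y → 12, Z → 9; minimax = 9.
8 ≠ 9, so there is no saddle point; optimal play is mixed.
Y is strictly dominated by X (it gives the row player strictly more in every row), so the column player never plays it.
On the remaining 2×2 (A, B vs X, Z):
Let the row player play A with probability p. Expected payoff against X: 7p + 9(1−p) = −2p + 9; against Z: 9p + 8(1−p) = p + 8.
Setting these equal: −2p + 9 = p + 8 ⇒ −3p = -1 ⇒ p = 1/3, and the value is (-2)·(1/3) + 9 = 25/3.
For the column player: with q = P(X), equating A's and B's payoffs gives −2q + 9 = q + 8 ⇒ q = 1/3.

25/3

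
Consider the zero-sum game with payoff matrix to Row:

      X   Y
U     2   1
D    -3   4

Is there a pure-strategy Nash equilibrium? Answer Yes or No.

Row minima: U → 1, D → -3; maximin = 1.
Column maxima: X → 2, Y → 4; minimax = 2.
1 ≠ 2, so no pure-strategy equilibrium exists.

No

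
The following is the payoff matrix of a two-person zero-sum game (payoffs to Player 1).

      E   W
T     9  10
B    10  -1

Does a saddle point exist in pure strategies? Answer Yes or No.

No

Row minima: T → 9, B → -1; maximin = 9.
Column maxima: E → 10, W → 10; minimax = 10.
9 ≠ 10, so no pure-strategy equilibrium exists.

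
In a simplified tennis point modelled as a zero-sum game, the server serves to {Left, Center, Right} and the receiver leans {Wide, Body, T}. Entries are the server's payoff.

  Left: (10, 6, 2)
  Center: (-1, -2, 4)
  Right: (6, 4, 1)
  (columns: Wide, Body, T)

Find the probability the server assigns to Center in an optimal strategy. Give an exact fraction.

Row minima: Left → 2, Center → -2, Right → 1; maximin = 2.
Column maxima: Wide → 10, Body → 6, T → 4; minimax = 4.
2 ≠ 4, so there is no saddle point; optimal play is mixed.
Right is strictly dominated by Left, so the server never plays it.
Wide is strictly dominated by Body (it gives the server strictly more in every row), so the receiver never plays it.
On the remaining 2×2 (Left, Center vs Body, T):
Let the server play Left with probability p. Expected payoff against Body: 6p + (-2)(1−p) = 8p − 2; against T: 2p + 4(1−p) = −2p + 4.
Setting these equal: 8p − 2 = −2p + 4 ⇒ 10p = 6 ⇒ p = 3/5, and the value is (8)·(3/5) − 2 = 14/5.
For the receiver: with q = P(Body), equating Left's and Center's payoffs gives 4q + 2 = −6q + 4 ⇒ q = 1/5.

2/5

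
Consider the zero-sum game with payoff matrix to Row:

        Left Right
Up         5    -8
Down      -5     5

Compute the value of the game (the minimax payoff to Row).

Row minima: Up → -8, Down → -5; maximin = -5.
Column maxima: Left → 5, Right → 5; minimax = 5.
-5 ≠ 5, so there is no saddle point; optimal play is mixed.
Let Row play Up with probability p. Expected payoff against Left: 5p + (-5)(1−p) = 10p − 5; against Right: (-8)p + 5(1−p) = −13p + 5.
Setting these equal: 10p − 5 = −13p + 5 ⇒ 23p = 10 ⇒ p = 10/23, and the value is (10)·(10/23) − 5 = -15/23.
For Column: with q = P(Left), equating Up's and Down's payoffs gives 13q − 8 = −10q + 5 ⇒ q = 13/23.

-15/23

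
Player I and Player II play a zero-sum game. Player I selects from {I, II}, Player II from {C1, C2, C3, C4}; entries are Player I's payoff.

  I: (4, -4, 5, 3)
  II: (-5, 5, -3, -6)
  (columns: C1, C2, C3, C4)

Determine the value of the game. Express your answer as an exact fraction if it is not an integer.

Row minima: I → -4, II → -6; maximin = -4.
Column maxima: C1 → 4, C2 → 5, C3 → 5, C4 → 3; minimax = 3.
-4 ≠ 3, so there is no saddle point; optimal play is mixed.
C1 is strictly dominated by C4 (it gives Player I strictly more in every row), so Player II never plays it.
C3 is strictly dominated by C4 (it gives Player I strictly more in every row), so Player II never plays it.
On the remaining 2×2 (I, II vs C2, C4):
Let Player I play I with probability p. Expected payoff against C2: (-4)p + 5(1−p) = −9p + 5; against C4: 3p + (-6)(1−p) = 9p − 6.
Setting these equal: −9p + 5 = 9p − 6 ⇒ −18p = -11 ⇒ p = 11/18, and the value is (-9)·(11/18) + 5 = -1/2.
For Player II: with q = P(C2), equating I's and II's payoffs gives −7q + 3 = 11q − 6 ⇒ q = 1/2.

-1/2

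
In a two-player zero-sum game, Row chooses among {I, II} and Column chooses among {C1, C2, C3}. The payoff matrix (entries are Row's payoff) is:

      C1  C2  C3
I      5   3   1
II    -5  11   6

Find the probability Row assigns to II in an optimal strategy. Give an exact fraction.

Row minima: I → 1, II → -5; maximin = 1.
Column maxima: C1 → 5, C2 → 11, C3 → 6; minimax = 5.
1 ≠ 5, so there is no saddle point; optimal play is mixed.
C2 is strictly dominated by C3 (it gives Row strictly more in every row), so Column never plays it.
On the remaining 2×2 (I, II vs C1, C3):
Let Row play I with probability p. Expected payoff against C1: 5p + (-5)(1−p) = 10p − 5; against C3: 1p + 6(1−p) = −5p + 6.
Setting these equal: 10p − 5 = −5p + 6 ⇒ 15p = 11 ⇒ p = 11/15, and the value is (10)·(11/15) − 5 = 7/3.
For Column: with q = P(C1), equating I's and II's payoffs gives 4q + 1 = −11q + 6 ⇒ q = 1/3.

4/15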